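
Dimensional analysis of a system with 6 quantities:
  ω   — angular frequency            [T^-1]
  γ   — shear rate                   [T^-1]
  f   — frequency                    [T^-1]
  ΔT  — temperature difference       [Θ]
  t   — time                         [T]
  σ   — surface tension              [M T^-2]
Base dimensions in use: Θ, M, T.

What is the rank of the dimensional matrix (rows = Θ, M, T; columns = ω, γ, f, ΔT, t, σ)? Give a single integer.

3

Write exponents as rows Θ,M,T / cols ω,γ,f,ΔT,t,σ:
  Θ: [ 0  0  0  1  0  0]
  M: [ 0  0  0  0  0  1]
  T: [-1 -1 -1  0  1 -2]
Row reduction gives pivot columns ω,ΔT,σ; rank = 3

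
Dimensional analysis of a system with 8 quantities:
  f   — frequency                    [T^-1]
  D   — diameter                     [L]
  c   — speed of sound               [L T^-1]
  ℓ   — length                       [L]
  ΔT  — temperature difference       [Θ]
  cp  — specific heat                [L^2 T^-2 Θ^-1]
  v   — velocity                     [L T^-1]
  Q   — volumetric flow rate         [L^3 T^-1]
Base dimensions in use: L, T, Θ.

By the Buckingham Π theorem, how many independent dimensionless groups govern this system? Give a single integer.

5

Write exponents as rows L,T,Θ / cols f,D,c,ℓ,ΔT,cp,v,Q:
  L: [ 0  1  1  1  0  2  1  3]
  T: [-1  0 -1  0  0 -2 -1 -1]
  Θ: [ 0  0  0  0  1 -1  0  0]
RREF → pivots at {f,D,ΔT} ⇒ r = 3
Π count = n − r = 8 − 3 = 5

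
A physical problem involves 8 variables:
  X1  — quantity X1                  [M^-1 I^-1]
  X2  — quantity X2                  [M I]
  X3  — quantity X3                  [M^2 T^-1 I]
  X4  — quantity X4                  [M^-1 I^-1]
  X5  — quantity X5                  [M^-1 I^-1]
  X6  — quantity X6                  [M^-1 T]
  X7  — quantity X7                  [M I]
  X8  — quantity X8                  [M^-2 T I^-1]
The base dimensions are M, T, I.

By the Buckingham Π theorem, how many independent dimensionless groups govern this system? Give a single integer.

6

Exponent matrix [M,T,I] × [X1,X2,X3,X4,X5,X6,X7,X8]:
  M: [-1  1  2 -1 -1 -1  1 -2]
  T: [ 0  0 -1  0  0  1  0  1]
  I: [-1  1  1 -1 -1  0  1 -1]
RREF → pivots at {X1,X3} ⇒ r = 2
8 vars − rank 2 = 6 Π groups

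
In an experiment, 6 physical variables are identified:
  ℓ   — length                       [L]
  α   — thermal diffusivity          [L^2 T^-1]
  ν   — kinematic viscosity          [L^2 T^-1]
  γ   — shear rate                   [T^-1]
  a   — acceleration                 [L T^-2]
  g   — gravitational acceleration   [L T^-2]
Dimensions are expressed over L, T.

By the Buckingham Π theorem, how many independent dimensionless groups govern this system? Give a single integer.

Dimensional matrix (L×T by ℓ×α×ν×γ×a×g):
  L: [ 1  2  2  0  1  1]
  T: [ 0 -1 -1 -1 -2 -2]
RREF → pivots at {ℓ,α} ⇒ r = 2
Π count = n − r = 6 − 2 = 4

4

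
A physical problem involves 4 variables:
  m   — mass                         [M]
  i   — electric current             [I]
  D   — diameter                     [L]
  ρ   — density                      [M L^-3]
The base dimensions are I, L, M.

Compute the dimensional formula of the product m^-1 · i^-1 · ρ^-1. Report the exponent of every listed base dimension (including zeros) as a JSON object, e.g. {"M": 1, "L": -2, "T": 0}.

{"I": -1, "L": 3, "M": -2}

Dimensional matrix (I×L×M by m×i×D×ρ):
  I: [ 0  1  0  0]
  L: [ 0  0  1 -3]
  M: [ 1  0  0  1]
  [I]: (-1)·0+(-1)·1+(-1)·0 = -1
  [L]: (-1)·0+(-1)·0+(-1)·-3 = 3
  [M]: (-1)·1+(-1)·0+(-1)·1 = -2
⇒ I^-1 L^3 M^-2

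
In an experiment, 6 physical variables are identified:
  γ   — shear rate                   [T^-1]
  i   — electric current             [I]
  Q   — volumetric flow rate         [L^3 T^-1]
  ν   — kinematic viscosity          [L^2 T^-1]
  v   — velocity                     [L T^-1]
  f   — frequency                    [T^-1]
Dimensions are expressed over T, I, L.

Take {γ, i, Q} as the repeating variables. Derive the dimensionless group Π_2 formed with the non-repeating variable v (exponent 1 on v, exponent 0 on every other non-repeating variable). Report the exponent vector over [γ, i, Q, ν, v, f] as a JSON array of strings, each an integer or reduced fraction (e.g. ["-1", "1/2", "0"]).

["-2/3", "0", "-1/3", "0", "1", "0"]

Dimensional matrix (T×I×L by γ×i×Q×ν×v×f):
  T: [-1  0 -1 -1 -1 -1]
  I: [ 0  1  0  0  0  0]
  L: [ 0  0  3  2  1  0]
RREF → pivots at {γ,i,Q} ⇒ r = 3
Repeat: γ,i,Q; free: ν,v,f
RREF:
  r0: [   1    0    0  1/3  2/3    1]
  r1: [   0    1    0    0    0    0]
  r2: [   0    0    1  2/3  1/3    0]
Fix exponent of v at 1, ν at 0, f at 0; solve each RREF row for its pivot's exponent:
  r0: exp(γ) + (2/3)·1 = 0 ⇒ exp(γ) = -2/3
  r1: exp(i) + (0)·1 = 0 ⇒ exp(i) = 0
  r2: exp(Q) + (1/3)·1 = 0 ⇒ exp(Q) = -1/3
Π_2 = γ^(-2/3) · Q^(-1/3) · v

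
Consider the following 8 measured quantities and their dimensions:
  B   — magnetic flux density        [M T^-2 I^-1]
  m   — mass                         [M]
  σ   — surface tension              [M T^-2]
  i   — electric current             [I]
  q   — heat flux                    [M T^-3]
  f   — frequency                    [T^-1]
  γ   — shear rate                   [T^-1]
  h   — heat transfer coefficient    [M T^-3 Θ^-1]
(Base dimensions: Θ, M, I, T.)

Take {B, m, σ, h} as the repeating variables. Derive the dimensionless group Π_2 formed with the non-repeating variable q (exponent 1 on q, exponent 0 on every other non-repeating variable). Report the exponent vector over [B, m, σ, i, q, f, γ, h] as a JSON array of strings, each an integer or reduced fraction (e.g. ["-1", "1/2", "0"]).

["0", "1/2", "-3/2", "0", "1", "0", "0", "0"]

Dimensional matrix (Θ×M×I×T by B×m×σ×i×q×f×γ×h):
  Θ: [ 0  0  0  0  0  0  0 -1]
  M: [ 1  1  1  0  1  0  0  1]
  I: [-1  0  0  1  0  0  0  0]
  T: [-2  0 -2  0 -3 -1 -1 -3]
RREF → pivots at {B,m,σ,h} ⇒ r = 4
Pivot set = {B,m,σ,h}, free = {i,q,f,γ}
RREF:
  r0: [   1    0    0   -1    0    0    0    0]
  r1: [   0    1    0    0 -1/2 -1/2 -1/2    0]
  r2: [   0    0    1    1  3/2  1/2  1/2    0]
  r3: [   0    0    0    0    0    0    0    1]
Fix exponent of q at 1, i at 0, f at 0, γ at 0; solve each RREF row for its pivot's exponent:
  r0: exp(B) + (0)·1 = 0 ⇒ exp(B) = 0
  r1: exp(m) + (-1/2)·1 = 0 ⇒ exp(m) = 1/2
  r2: exp(σ) + (3/2)·1 = 0 ⇒ exp(σ) = -3/2
  r3: exp(h) + (0)·1 = 0 ⇒ exp(h) = 0
Π_2 = m^(1/2) · σ^(-3/2) · q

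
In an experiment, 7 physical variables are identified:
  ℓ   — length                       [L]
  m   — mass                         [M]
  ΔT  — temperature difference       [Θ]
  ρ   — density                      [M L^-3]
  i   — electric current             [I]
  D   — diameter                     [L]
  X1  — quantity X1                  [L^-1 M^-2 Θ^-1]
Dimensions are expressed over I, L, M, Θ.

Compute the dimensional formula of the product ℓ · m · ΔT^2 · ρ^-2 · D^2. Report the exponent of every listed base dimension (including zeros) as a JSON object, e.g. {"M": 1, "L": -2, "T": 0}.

Exponent matrix [I,L,M,Θ] × [ℓ,m,ΔT,ρ,i,D,X1]:
  I: [ 0  0  0  0  1  0  0]
  L: [ 1  0  0 -3  0  1 -1]
  M: [ 0  1  0  1  0  0 -2]
  Θ: [ 0  0  1  0  0  0 -1]
  [I]: (1)·0+(1)·0+(2)·0+(-2)·0+(2)·0 = 0
  [L]: (1)·1+(1)·0+(2)·0+(-2)·-3+(2)·1 = 9
  [M]: (1)·0+(1)·1+(2)·0+(-2)·1+(2)·0 = -1
  [Θ]: (1)·0+(1)·0+(2)·1+(-2)·0+(2)·0 = 2
⇒ L^9 M^-1 Θ^2

{"I": 0, "L": 9, "M": -1, "Θ": 2}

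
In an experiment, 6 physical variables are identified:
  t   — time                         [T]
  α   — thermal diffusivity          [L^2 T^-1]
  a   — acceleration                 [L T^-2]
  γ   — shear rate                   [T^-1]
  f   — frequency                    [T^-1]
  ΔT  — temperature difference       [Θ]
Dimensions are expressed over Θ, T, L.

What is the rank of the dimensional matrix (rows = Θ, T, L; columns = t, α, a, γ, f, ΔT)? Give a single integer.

3

Exponent matrix [Θ,T,L] × [t,α,a,γ,f,ΔT]:
  Θ: [ 0  0  0  0  0  1]
  T: [ 1 -1 -2 -1 -1  0]
  L: [ 0  2  1  0  0  0]
Row reduction gives pivot columns t,α,ΔT; rank = 3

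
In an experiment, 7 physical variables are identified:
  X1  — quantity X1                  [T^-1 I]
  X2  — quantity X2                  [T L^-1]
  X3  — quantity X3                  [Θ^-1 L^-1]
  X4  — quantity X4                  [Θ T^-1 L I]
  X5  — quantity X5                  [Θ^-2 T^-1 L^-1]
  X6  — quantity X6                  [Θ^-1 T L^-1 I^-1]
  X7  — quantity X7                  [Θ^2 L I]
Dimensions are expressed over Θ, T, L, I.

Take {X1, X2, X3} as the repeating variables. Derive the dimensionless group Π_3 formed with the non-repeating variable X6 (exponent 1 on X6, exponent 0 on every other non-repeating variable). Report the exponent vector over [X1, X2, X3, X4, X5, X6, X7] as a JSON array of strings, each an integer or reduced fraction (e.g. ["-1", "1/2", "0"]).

Write exponents as rows Θ,T,L,I / cols X1,X2,X3,X4,X5,X6,X7:
  Θ: [ 0  0 -1  1 -2 -1  2]
  T: [-1  1  0 -1 -1  1  0]
  L: [ 0 -1 -1  1 -1 -1  1]
  I: [ 1  0  0  1  0 -1  1]
Row reduction gives pivot columns X1,X2,X3; rank = 3
Pivot set = {X1,X2,X3}, free = {X4,X5,X6,X7}
RREF:
  r0: [   1    0    0    1    0   -1    1]
  r1: [   0    1    0    0   -1    0    1]
  r2: [   0    0    1   -1    2    1   -2]
  r3: [   0    0    0    0    0    0    0]
Fix exponent of X6 at 1, X4 at 0, X5 at 0, X7 at 0; solve each RREF row for its pivot's exponent:
  r0: exp(X1) + (-1)·1 = 0 ⇒ exp(X1) = 1
  r1: exp(X2) + (0)·1 = 0 ⇒ exp(X2) = 0
  r2: exp(X3) + (1)·1 = 0 ⇒ exp(X3) = -1
Π_3 = X1 · X3^-1 · X6

["1", "0", "-1", "0", "0", "1", "0"]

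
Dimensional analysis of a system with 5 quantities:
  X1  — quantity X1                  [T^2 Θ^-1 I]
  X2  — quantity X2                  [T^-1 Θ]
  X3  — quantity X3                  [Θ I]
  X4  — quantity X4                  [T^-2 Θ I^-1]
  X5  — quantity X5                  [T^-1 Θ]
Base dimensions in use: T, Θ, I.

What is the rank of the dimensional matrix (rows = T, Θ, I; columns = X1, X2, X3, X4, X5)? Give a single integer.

2

Exponent matrix [T,Θ,I] × [X1,X2,X3,X4,X5]:
  T: [ 2 -1  0 -2 -1]
  Θ: [-1  1  1  1  1]
  I: [ 1  0  1 -1  0]
RREF → pivots at {X1,X2} ⇒ r = 2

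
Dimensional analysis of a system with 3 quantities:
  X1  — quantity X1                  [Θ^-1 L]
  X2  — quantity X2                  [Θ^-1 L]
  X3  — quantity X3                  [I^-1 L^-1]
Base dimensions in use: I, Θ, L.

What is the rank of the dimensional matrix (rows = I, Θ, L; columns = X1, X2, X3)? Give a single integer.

Dimensional matrix (I×Θ×L by X1×X2×X3):
  I: [ 0  0 -1]
  Θ: [-1 -1  0]
  L: [ 1  1 -1]
RREF → pivots at {X1,X3} ⇒ r = 2

2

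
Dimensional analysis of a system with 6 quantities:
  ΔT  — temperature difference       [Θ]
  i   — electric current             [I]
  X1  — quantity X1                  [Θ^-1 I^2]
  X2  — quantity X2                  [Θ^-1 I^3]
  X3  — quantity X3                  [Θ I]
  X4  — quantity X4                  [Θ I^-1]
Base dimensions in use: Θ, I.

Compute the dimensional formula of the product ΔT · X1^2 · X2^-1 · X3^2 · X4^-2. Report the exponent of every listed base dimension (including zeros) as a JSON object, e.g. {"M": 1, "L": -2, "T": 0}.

Write exponents as rows Θ,I / cols ΔT,i,X1,X2,X3,X4:
  Θ: [ 1  0 -1 -1  1  1]
  I: [ 0  1  2  3  1 -1]
  [Θ]: (1)·1+(2)·-1+(-1)·-1+(2)·1+(-2)·1 = 0
  [I]: (1)·0+(2)·2+(-1)·3+(2)·1+(-2)·-1 = 5
⇒ I^5

{"Θ": 0, "I": 5}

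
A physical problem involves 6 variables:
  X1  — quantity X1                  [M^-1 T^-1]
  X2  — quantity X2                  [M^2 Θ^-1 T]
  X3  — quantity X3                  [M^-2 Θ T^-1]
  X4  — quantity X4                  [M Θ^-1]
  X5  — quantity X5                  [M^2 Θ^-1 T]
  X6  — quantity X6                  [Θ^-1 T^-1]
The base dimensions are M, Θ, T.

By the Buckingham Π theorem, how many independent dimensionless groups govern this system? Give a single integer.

Exponent matrix [M,Θ,T] × [X1,X2,X3,X4,X5,X6]:
  M: [-1  2 -2  1  2  0]
  Θ: [ 0 -1  1 -1 -1 -1]
  T: [-1  1 -1  0  1 -1]
RREF → pivots at {X1,X2} ⇒ r = 2
6 vars − rank 2 = 4 Π groups

4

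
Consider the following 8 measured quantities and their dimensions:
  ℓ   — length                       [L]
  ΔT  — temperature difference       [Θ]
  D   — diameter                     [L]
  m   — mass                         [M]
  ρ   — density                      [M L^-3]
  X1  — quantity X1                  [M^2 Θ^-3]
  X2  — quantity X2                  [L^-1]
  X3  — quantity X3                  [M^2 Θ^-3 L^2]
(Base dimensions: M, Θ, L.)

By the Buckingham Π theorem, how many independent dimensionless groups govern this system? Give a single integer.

5

Dimensional matrix (M×Θ×L by ℓ×ΔT×D×m×ρ×X1×X2×X3):
  M: [ 0  0  0  1  1  2  0  2]
  Θ: [ 0  1  0  0  0 -3  0 -3]
  L: [ 1  0  1  0 -3  0 -1  2]
RREF → pivots at {ℓ,ΔT,m} ⇒ r = 3
n=8, r=3 ⇒ 5 dimensionless groups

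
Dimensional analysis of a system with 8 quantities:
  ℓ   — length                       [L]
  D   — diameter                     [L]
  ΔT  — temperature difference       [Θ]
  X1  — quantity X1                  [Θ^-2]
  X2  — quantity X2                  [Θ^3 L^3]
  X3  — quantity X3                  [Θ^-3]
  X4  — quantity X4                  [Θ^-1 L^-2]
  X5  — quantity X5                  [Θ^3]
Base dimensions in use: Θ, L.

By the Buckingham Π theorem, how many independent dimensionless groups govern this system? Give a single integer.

Exponent matrix [Θ,L] × [ℓ,D,ΔT,X1,X2,X3,X4,X5]:
  Θ: [ 0  0  1 -2  3 -3 -1  3]
  L: [ 1  1  0  0  3  0 -2  0]
Echelon form has 2 nonzero rows (pivots: ℓ,ΔT)
n=8, r=2 ⇒ 6 dimensionless groups

6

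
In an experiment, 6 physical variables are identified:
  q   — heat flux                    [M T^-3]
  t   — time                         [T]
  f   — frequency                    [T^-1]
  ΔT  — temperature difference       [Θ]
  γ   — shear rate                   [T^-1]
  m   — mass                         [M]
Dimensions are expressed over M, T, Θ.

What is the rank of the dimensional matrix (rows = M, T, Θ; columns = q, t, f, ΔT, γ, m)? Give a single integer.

Dimensional matrix (M×T×Θ by q×t×f×ΔT×γ×m):
  M: [ 1  0  0  0  0  1]
  T: [-3  1 -1  0 -1  0]
  Θ: [ 0  0  0  1  0  0]
RREF → pivots at {q,t,ΔT} ⇒ r = 3

3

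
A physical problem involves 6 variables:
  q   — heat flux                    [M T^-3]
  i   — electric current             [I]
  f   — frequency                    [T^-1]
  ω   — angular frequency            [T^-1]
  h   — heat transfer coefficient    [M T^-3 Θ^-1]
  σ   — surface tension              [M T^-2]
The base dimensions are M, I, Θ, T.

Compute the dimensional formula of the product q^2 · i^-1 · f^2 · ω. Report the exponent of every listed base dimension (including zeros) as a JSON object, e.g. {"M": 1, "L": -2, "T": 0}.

{"M": 2, "I": -1, "Θ": 0, "T": -9}

Exponent matrix [M,I,Θ,T] × [q,i,f,ω,h,σ]:
  M: [ 1  0  0  0  1  1]
  I: [ 0  1  0  0  0  0]
  Θ: [ 0  0  0  0 -1  0]
  T: [-3  0 -1 -1 -3 -2]
  [M]: (2)·1+(-1)·0+(2)·0+(1)·0 = 2
  [I]: (2)·0+(-1)·1+(2)·0+(1)·0 = -1
  [Θ]: (2)·0+(-1)·0+(2)·0+(1)·0 = 0
  [T]: (2)·-3+(-1)·0+(2)·-1+(1)·-1 = -9
⇒ M^2 I^-1 T^-9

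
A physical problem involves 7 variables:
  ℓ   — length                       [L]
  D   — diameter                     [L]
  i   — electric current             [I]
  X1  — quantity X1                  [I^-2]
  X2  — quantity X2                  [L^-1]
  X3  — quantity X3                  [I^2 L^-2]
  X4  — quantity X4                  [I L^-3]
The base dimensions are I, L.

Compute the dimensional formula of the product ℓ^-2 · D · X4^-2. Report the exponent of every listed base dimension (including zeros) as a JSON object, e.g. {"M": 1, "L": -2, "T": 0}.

{"I": -2, "L": 5}

Write exponents as rows I,L / cols ℓ,D,i,X1,X2,X3,X4:
  I: [ 0  0  1 -2  0  2  1]
  L: [ 1  1  0  0 -1 -2 -3]
  [I]: (-2)·0+(1)·0+(-2)·1 = -2
  [L]: (-2)·1+(1)·1+(-2)·-3 = 5
⇒ I^-2 L^5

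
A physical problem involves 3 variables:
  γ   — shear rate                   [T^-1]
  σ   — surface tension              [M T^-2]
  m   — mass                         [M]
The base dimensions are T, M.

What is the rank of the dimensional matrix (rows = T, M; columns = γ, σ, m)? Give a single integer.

Write exponents as rows T,M / cols γ,σ,m:
  T: [-1 -2  0]
  M: [ 0  1  1]
RREF → pivots at {γ,σ} ⇒ r = 2

2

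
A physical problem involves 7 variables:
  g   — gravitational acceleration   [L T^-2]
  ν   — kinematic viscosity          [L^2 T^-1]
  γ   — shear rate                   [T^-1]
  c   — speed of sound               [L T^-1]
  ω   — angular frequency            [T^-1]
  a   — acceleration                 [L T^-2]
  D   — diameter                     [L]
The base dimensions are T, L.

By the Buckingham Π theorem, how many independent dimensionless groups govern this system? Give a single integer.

Exponent matrix [T,L] × [g,ν,γ,c,ω,a,D]:
  T: [-2 -1 -1 -1 -1 -2  0]
  L: [ 1  2  0  1  0  1  1]
Echelon form has 2 nonzero rows (pivots: g,ν)
7 vars − rank 2 = 5 Π groups

5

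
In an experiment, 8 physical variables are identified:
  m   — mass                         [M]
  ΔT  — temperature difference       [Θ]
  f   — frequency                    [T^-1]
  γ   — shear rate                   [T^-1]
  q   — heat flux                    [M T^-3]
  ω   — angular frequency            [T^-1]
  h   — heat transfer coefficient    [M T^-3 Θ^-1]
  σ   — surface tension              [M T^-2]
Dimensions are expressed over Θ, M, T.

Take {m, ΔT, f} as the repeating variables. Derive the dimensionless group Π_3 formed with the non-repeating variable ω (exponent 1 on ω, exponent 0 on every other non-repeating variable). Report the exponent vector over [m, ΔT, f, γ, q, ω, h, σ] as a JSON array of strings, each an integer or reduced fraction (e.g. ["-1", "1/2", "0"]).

["0", "0", "-1", "0", "0", "1", "0", "0"]

Dimensional matrix (Θ×M×T by m×ΔT×f×γ×q×ω×h×σ):
  Θ: [ 0  1  0  0  0  0 -1  0]
  M: [ 1  0  0  0  1  0  1  1]
  T: [ 0  0 -1 -1 -3 -1 -3 -2]
Echelon form has 3 nonzero rows (pivots: m,ΔT,f)
Repeat: m,ΔT,f; free: γ,q,ω,h,σ
RREF:
  r0: [   1    0    0    0    1    0    1    1]
  r1: [   0    1    0    0    0    0   -1    0]
  r2: [   0    0    1    1    3    1    3    2]
Fix exponent of ω at 1, γ at 0, q at 0, h at 0, σ at 0; solve each RREF row for its pivot's exponent:
  r0: exp(m) + (0)·1 = 0 ⇒ exp(m) = 0
  r1: exp(ΔT) + (0)·1 = 0 ⇒ exp(ΔT) = 0
  r2: exp(f) + (1)·1 = 0 ⇒ exp(f) = -1
Π_3 = f^-1 · ω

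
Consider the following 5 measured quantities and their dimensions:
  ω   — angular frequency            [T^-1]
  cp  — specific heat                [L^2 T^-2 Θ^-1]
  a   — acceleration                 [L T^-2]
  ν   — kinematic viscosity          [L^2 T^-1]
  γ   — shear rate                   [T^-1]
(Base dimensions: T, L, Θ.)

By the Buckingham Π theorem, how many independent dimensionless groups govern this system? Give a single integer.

2

Dimensional matrix (T×L×Θ by ω×cp×a×ν×γ):
  T: [-1 -2 -2 -1 -1]
  L: [ 0  2  1  2  0]
  Θ: [ 0 -1  0  0  0]
Row reduction gives pivot columns ω,cp,a; rank = 3
5 vars − rank 3 = 2 Π groups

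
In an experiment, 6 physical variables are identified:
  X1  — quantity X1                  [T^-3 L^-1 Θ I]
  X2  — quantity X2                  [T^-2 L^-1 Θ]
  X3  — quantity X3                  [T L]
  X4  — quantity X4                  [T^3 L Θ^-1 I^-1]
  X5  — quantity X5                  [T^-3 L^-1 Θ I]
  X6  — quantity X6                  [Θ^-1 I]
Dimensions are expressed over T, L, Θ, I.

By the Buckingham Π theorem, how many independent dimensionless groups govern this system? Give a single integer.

3

Write exponents as rows T,L,Θ,I / cols X1,X2,X3,X4,X5,X6:
  T: [-3 -2  1  3 -3  0]
  L: [-1 -1  1  1 -1  0]
  Θ: [ 1  1  0 -1  1 -1]
  I: [ 1  0  0 -1  1  1]
Row reduction gives pivot columns X1,X2,X3; rank = 3
Π count = n − r = 6 − 3 = 3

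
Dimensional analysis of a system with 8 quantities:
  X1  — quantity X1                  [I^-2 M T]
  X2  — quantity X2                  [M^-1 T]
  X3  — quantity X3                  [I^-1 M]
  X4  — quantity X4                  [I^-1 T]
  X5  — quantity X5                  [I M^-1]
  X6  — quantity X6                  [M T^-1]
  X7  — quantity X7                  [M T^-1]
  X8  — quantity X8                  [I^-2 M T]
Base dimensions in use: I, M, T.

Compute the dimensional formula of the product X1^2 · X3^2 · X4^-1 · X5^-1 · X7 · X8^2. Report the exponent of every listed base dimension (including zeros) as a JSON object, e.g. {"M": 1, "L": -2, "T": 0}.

{"I": -10, "M": 8, "T": 2}

Dimensional matrix (I×M×T by X1×X2×X3×X4×X5×X6×X7×X8):
  I: [-2  0 -1 -1  1  0  0 -2]
  M: [ 1 -1  1  0 -1  1  1  1]
  T: [ 1  1  0  1  0 -1 -1  1]
  [I]: (2)·-2+(2)·-1+(-1)·-1+(-1)·1+(1)·0+(2)·-2 = -10
  [M]: (2)·1+(2)·1+(-1)·0+(-1)·-1+(1)·1+(2)·1 = 8
  [T]: (2)·1+(2)·0+(-1)·1+(-1)·0+(1)·-1+(2)·1 = 2
⇒ I^-10 M^8 T^2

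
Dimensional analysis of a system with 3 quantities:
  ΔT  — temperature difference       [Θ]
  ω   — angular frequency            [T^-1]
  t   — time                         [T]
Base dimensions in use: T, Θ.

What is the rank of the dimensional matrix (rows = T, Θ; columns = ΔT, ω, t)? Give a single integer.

2

Write exponents as rows T,Θ / cols ΔT,ω,t:
  T: [ 0 -1  1]
  Θ: [ 1  0  0]
Row reduction gives pivot columns ΔT,ω; rank = 2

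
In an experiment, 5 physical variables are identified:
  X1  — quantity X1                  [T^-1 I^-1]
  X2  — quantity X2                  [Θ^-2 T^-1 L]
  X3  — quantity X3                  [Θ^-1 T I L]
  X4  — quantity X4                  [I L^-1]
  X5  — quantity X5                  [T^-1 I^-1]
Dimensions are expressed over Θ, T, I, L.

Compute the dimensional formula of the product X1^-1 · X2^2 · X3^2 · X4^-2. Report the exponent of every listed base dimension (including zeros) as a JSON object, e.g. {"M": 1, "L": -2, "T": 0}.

Dimensional matrix (Θ×T×I×L by X1×X2×X3×X4×X5):
  Θ: [ 0 -2 -1  0  0]
  T: [-1 -1  1  0 -1]
  I: [-1  0  1  1 -1]
  L: [ 0  1  1 -1  0]
  [Θ]: (-1)·0+(2)·-2+(2)·-1+(-2)·0 = -6
  [T]: (-1)·-1+(2)·-1+(2)·1+(-2)·0 = 1
  [I]: (-1)·-1+(2)·0+(2)·1+(-2)·1 = 1
  [L]: (-1)·0+(2)·1+(2)·1+(-2)·-1 = 6
⇒ Θ^-6 T I L^6

{"Θ": -6, "T": 1, "I": 1, "L": 6}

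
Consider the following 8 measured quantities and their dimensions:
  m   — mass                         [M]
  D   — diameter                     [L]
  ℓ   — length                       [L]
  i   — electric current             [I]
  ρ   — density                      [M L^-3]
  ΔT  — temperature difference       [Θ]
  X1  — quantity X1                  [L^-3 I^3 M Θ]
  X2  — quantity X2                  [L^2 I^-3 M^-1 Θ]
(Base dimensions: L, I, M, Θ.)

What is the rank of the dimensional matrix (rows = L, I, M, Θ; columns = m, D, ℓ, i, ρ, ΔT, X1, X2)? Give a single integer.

Exponent matrix [L,I,M,Θ] × [m,D,ℓ,i,ρ,ΔT,X1,X2]:
  L: [ 0  1  1  0 -3  0 -3  2]
  I: [ 0  0  0  1  0  0  3 -3]
  M: [ 1  0  0  0  1  0  1 -1]
  Θ: [ 0  0  0  0  0  1  1  1]
Echelon form has 4 nonzero rows (pivots: m,D,i,ΔT)

4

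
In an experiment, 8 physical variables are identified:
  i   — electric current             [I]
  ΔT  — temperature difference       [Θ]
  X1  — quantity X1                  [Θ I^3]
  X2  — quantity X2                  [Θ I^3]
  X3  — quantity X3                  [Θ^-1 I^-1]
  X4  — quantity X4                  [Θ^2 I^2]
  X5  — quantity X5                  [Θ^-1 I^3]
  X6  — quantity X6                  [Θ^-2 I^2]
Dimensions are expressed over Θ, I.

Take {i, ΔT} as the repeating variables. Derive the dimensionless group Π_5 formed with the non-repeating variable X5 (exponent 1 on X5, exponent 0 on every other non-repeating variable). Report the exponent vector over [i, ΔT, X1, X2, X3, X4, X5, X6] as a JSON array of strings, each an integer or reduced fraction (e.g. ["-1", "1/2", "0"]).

["-3", "1", "0", "0", "0", "0", "1", "0"]

Exponent matrix [Θ,I] × [i,ΔT,X1,X2,X3,X4,X5,X6]:
  Θ: [ 0  1  1  1 -1  2 -1 -2]
  I: [ 1  0  3  3 -1  2  3  2]
RREF → pivots at {i,ΔT} ⇒ r = 2
Repeat: i,ΔT; free: X1,X2,X3,X4,X5,X6
RREF:
  r0: [   1    0    3    3   -1    2    3    2]
  r1: [   0    1    1    1   -1    2   -1   -2]
Fix exponent of X5 at 1, X1 at 0, X2 at 0, X3 at 0, X4 at 0, X6 at 0; solve each RREF row for its pivot's exponent:
  r0: exp(i) + (3)·1 = 0 ⇒ exp(i) = -3
  r1: exp(ΔT) + (-1)·1 = 0 ⇒ exp(ΔT) = 1
Π_5 = i^-3 · ΔT · X5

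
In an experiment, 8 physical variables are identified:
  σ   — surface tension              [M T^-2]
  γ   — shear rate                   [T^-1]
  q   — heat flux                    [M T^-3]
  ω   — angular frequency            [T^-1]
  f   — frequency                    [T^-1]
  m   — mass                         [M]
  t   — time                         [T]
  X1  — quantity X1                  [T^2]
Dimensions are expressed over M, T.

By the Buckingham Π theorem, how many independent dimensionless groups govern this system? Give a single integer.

6

Write exponents as rows M,T / cols σ,γ,q,ω,f,m,t,X1:
  M: [ 1  0  1  0  0  1  0  0]
  T: [-2 -1 -3 -1 -1  0  1  2]
Row reduction gives pivot columns σ,γ; rank = 2
Π count = n − r = 8 − 2 = 6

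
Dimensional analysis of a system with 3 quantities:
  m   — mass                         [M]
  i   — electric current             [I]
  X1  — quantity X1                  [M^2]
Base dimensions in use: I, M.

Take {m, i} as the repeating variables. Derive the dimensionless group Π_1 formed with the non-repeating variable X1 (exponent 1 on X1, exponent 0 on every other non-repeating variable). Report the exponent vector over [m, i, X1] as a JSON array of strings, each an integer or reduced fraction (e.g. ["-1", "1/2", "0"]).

Dimensional matrix (I×M by m×i×X1):
  I: [ 0  1  0]
  M: [ 1  0  2]
Row reduction gives pivot columns m,i; rank = 2
Pivot set = {m,i}, free = {X1}
RREF:
  r0: [   1    0    2]
  r1: [   0    1    0]
Fix exponent of X1 at 1; solve each RREF row for its pivot's exponent:
  r0: exp(m) + (2)·1 = 0 ⇒ exp(m) = -2
  r1: exp(i) + (0)·1 = 0 ⇒ exp(i) = 0
Π_1 = m^-2 · X1

["-2", "0", "1"]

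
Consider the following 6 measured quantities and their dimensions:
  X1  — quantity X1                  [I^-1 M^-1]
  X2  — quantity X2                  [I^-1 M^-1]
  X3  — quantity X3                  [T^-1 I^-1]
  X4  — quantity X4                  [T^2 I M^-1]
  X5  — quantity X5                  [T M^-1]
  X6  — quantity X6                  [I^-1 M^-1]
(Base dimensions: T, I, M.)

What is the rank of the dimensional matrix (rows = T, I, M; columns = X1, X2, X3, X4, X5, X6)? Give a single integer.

Exponent matrix [T,I,M] × [X1,X2,X3,X4,X5,X6]:
  T: [ 0  0 -1  2  1  0]
  I: [-1 -1 -1  1  0 -1]
  M: [-1 -1  0 -1 -1 -1]
Echelon form has 2 nonzero rows (pivots: X1,X3)

2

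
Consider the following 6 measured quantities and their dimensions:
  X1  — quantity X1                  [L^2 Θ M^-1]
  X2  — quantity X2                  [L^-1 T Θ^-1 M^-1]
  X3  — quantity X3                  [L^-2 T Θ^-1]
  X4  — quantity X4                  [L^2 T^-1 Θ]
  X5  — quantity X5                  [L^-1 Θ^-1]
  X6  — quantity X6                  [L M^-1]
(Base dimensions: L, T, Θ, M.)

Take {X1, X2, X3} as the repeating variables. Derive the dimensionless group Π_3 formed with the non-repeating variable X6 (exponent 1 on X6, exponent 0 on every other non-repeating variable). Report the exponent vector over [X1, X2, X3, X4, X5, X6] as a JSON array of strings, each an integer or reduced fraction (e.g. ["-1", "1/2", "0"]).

["0", "-1", "1", "0", "0", "1"]

Exponent matrix [L,T,Θ,M] × [X1,X2,X3,X4,X5,X6]:
  L: [ 2 -1 -2  2 -1  1]
  T: [ 0  1  1 -1  0  0]
  Θ: [ 1 -1 -1  1 -1  0]
  M: [-1 -1  0  0  0 -1]
Row reduction gives pivot columns X1,X2,X3; rank = 3
Repeat: X1,X2,X3; free: X4,X5,X6
RREF:
  r0: [   1    0    0    0   -1    0]
  r1: [   0    1    0    0    1    1]
  r2: [   0    0    1   -1   -1   -1]
  r3: [   0    0    0    0    0    0]
Fix exponent of X6 at 1, X4 at 0, X5 at 0; solve each RREF row for its pivot's exponent:
  r0: exp(X1) + (0)·1 = 0 ⇒ exp(X1) = 0
  r1: exp(X2) + (1)·1 = 0 ⇒ exp(X2) = -1
  r2: exp(X3) + (-1)·1 = 0 ⇒ exp(X3) = 1
Π_3 = X2^-1 · X3 · X6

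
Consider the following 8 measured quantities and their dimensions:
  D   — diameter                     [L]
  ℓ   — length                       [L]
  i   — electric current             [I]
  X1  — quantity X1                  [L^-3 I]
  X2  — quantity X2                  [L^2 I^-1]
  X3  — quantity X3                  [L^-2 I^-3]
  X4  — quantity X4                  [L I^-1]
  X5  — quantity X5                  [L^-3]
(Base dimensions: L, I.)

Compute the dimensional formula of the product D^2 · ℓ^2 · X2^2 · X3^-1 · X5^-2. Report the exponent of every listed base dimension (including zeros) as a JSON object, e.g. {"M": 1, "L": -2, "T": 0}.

Write exponents as rows L,I / cols D,ℓ,i,X1,X2,X3,X4,X5:
  L: [ 1  1  0 -3  2 -2  1 -3]
  I: [ 0  0  1  1 -1 -3 -1  0]
  [L]: (2)·1+(2)·1+(2)·2+(-1)·-2+(-2)·-3 = 16
  [I]: (2)·0+(2)·0+(2)·-1+(-1)·-3+(-2)·0 = 1
⇒ L^16 I

{"L": 16, "I": 1}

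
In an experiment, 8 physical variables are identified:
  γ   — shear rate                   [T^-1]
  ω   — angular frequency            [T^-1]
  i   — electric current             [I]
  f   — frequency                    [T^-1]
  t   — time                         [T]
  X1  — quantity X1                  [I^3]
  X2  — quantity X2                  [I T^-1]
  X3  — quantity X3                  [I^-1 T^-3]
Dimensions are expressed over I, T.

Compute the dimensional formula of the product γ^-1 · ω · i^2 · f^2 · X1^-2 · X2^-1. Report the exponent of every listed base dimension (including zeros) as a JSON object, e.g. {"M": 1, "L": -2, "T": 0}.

{"I": -5, "T": -1}

Write exponents as rows I,T / cols γ,ω,i,f,t,X1,X2,X3:
  I: [ 0  0  1  0  0  3  1 -1]
  T: [-1 -1  0 -1  1  0 -1 -3]
  [I]: (-1)·0+(1)·0+(2)·1+(2)·0+(-2)·3+(-1)·1 = -5
  [T]: (-1)·-1+(1)·-1+(2)·0+(2)·-1+(-2)·0+(-1)·-1 = -1
⇒ I^-5 T^-1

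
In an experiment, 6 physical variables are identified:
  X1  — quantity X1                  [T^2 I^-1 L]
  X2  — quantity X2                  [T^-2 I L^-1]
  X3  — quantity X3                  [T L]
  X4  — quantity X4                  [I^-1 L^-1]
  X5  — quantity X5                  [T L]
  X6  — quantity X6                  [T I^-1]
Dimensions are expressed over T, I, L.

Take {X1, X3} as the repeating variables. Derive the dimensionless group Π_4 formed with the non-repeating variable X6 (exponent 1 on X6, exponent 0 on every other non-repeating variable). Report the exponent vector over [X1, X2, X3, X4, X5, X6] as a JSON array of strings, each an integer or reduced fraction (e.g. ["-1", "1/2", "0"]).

["-1", "0", "1", "0", "0", "1"]

Dimensional matrix (T×I×L by X1×X2×X3×X4×X5×X6):
  T: [ 2 -2  1  0  1  1]
  I: [-1  1  0 -1  0 -1]
  L: [ 1 -1  1 -1  1  0]
RREF → pivots at {X1,X3} ⇒ r = 2
Pivot set = {X1,X3}, free = {X2,X4,X5,X6}
RREF:
  r0: [   1   -1    0    1    0    1]
  r1: [   0    0    1   -2    1   -1]
  r2: [   0    0    0    0    0    0]
Fix exponent of X6 at 1, X2 at 0, X4 at 0, X5 at 0; solve each RREF row for its pivot's exponent:
  r0: exp(X1) + (1)·1 = 0 ⇒ exp(X1) = -1
  r1: exp(X3) + (-1)·1 = 0 ⇒ exp(X3) = 1
Π_4 = X1^-1 · X3 · X6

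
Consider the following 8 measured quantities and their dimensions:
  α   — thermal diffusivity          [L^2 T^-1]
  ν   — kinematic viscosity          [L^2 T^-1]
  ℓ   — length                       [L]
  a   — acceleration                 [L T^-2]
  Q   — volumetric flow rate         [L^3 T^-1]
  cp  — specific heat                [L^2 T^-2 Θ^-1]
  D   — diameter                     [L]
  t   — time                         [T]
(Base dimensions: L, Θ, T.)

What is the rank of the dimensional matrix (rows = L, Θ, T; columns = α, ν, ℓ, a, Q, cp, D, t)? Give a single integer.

Exponent matrix [L,Θ,T] × [α,ν,ℓ,a,Q,cp,D,t]:
  L: [ 2  2  1  1  3  2  1  0]
  Θ: [ 0  0  0  0  0 -1  0  0]
  T: [-1 -1  0 -2 -1 -2  0  1]
RREF → pivots at {α,ℓ,cp} ⇒ r = 3

3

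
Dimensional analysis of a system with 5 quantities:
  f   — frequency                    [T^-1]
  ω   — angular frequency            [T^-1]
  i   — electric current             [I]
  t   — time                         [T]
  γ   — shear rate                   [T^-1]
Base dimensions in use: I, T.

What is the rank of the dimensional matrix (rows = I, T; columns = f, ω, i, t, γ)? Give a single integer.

Exponent matrix [I,T] × [f,ω,i,t,γ]:
  I: [ 0  0  1  0  0]
  T: [-1 -1  0  1 -1]
Row reduction gives pivot columns f,i; rank = 2

2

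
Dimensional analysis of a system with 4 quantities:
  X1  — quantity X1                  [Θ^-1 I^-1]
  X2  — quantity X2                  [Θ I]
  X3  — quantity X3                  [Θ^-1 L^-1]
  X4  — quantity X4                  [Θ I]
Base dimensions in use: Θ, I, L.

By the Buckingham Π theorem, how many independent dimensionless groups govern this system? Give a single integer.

Dimensional matrix (Θ×I×L by X1×X2×X3×X4):
  Θ: [-1  1 -1  1]
  I: [-1  1  0  1]
  L: [ 0  0 -1  0]
Echelon form has 2 nonzero rows (pivots: X1,X3)
n=4, r=2 ⇒ 2 dimensionless groups

2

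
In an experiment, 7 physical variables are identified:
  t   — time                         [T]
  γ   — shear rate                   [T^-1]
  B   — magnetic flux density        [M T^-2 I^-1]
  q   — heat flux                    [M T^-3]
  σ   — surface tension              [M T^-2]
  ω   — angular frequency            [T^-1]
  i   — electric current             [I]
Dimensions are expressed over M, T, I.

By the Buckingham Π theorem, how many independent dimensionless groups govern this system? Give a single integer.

4

Exponent matrix [M,T,I] × [t,γ,B,q,σ,ω,i]:
  M: [ 0  0  1  1  1  0  0]
  T: [ 1 -1 -2 -3 -2 -1  0]
  I: [ 0  0 -1  0  0  0  1]
Echelon form has 3 nonzero rows (pivots: t,B,q)
n=7, r=3 ⇒ 4 dimensionless groups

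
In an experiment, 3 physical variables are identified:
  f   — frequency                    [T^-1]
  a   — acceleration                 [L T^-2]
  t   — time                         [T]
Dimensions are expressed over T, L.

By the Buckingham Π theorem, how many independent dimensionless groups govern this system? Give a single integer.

Write exponents as rows T,L / cols f,a,t:
  T: [-1 -2  1]
  L: [ 0  1  0]
RREF → pivots at {f,a} ⇒ r = 2
Π count = n − r = 3 − 2 = 1

1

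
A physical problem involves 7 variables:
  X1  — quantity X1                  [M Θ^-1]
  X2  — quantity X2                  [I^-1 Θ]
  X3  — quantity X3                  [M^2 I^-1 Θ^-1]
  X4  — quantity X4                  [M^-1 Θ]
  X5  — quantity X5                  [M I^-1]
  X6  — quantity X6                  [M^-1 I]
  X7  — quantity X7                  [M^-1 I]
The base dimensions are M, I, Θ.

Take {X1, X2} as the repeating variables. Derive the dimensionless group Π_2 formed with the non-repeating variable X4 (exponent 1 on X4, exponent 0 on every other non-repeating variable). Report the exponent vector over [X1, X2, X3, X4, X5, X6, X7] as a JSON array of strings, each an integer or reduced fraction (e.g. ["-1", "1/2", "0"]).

Exponent matrix [M,I,Θ] × [X1,X2,X3,X4,X5,X6,X7]:
  M: [ 1  0  2 -1  1 -1 -1]
  I: [ 0 -1 -1  0 -1  1  1]
  Θ: [-1  1 -1  1  0  0  0]
RREF → pivots at {X1,X2} ⇒ r = 2
Pivot set = {X1,X2}, free = {X3,X4,X5,X6,X7}
RREF:
  r0: [   1    0    2   -1    1   -1   -1]
  r1: [   0    1    1    0    1   -1   -1]
  r2: [   0    0    0    0    0    0    0]
Fix exponent of X4 at 1, X3 at 0, X5 at 0, X6 at 0, X7 at 0; solve each RREF row for its pivot's exponent:
  r0: exp(X1) + (-1)·1 = 0 ⇒ exp(X1) = 1
  r1: exp(X2) + (0)·1 = 0 ⇒ exp(X2) = 0
Π_2 = X1 · X4

["1", "0", "0", "1", "0", "0", "0"]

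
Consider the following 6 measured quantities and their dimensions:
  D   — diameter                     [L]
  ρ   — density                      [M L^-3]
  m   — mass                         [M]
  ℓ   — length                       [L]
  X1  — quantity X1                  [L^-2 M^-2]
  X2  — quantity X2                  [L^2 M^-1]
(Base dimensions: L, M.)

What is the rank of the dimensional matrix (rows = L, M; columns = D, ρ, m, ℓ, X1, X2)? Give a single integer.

2

Write exponents as rows L,M / cols D,ρ,m,ℓ,X1,X2:
  L: [ 1 -3  0  1 -2  2]
  M: [ 0  1  1  0 -2 -1]
Row reduction gives pivot columns D,ρ; rank = 2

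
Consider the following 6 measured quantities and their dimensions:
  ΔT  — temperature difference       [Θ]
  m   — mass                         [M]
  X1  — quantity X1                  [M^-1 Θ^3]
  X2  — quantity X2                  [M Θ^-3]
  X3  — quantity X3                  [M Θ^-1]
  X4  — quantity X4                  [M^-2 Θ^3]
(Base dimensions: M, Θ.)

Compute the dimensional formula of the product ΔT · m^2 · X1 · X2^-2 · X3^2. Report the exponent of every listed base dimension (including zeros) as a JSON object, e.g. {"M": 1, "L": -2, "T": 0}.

{"M": 1, "Θ": 8}

Write exponents as rows M,Θ / cols ΔT,m,X1,X2,X3,X4:
  M: [ 0  1 -1  1  1 -2]
  Θ: [ 1  0  3 -3 -1  3]
  [M]: (1)·0+(2)·1+(1)·-1+(-2)·1+(2)·1 = 1
  [Θ]: (1)·1+(2)·0+(1)·3+(-2)·-3+(2)·-1 = 8
⇒ M Θ^8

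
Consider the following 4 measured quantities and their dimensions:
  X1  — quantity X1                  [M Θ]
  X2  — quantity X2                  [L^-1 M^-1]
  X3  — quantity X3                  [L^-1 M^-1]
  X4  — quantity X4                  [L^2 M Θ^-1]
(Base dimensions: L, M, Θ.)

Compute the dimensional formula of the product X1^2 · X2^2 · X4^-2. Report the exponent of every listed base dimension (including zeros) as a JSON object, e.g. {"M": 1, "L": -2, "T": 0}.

Exponent matrix [L,M,Θ] × [X1,X2,X3,X4]:
  L: [ 0 -1 -1  2]
  M: [ 1 -1 -1  1]
  Θ: [ 1  0  0 -1]
  [L]: (2)·0+(2)·-1+(-2)·2 = -6
  [M]: (2)·1+(2)·-1+(-2)·1 = -2
  [Θ]: (2)·1+(2)·0+(-2)·-1 = 4
⇒ L^-6 M^-2 Θ^4

{"L": -6, "M": -2, "Θ": 4}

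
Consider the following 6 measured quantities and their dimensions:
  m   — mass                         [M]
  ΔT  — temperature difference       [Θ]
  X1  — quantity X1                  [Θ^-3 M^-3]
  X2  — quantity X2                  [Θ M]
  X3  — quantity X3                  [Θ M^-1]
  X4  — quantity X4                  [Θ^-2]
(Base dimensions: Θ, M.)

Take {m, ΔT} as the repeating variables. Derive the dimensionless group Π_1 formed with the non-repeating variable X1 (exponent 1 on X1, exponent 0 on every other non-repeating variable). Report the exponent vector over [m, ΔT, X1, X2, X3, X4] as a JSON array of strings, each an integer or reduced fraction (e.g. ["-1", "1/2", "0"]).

Write exponents as rows Θ,M / cols m,ΔT,X1,X2,X3,X4:
  Θ: [ 0  1 -3  1  1 -2]
  M: [ 1  0 -3  1 -1  0]
RREF → pivots at {m,ΔT} ⇒ r = 2
Repeat: m,ΔT; free: X1,X2,X3,X4
RREF:
  r0: [   1    0   -3    1   -1    0]
  r1: [   0    1   -3    1    1   -2]
Fix exponent of X1 at 1, X2 at 0, X3 at 0, X4 at 0; solve each RREF row for its pivot's exponent:
  r0: exp(m) + (-3)·1 = 0 ⇒ exp(m) = 3
  r1: exp(ΔT) + (-3)·1 = 0 ⇒ exp(ΔT) = 3
Π_1 = m^3 · ΔT^3 · X1

["3", "3", "1", "0", "0", "0"]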